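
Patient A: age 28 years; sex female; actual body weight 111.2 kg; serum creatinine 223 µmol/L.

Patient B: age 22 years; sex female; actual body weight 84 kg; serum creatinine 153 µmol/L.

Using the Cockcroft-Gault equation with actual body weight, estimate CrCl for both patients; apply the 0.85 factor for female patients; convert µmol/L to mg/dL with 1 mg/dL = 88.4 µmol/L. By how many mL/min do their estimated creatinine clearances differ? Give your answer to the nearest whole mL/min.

9 mL/min

Patient A: SCr = 223 / 88.4 = 2.523 mg/dL
Patient A: CrCl = (140 − 28) × 111.2 / (72 × 2.523) × 0.85 = 12454.4 / 181.66 × 0.85 ≈ 58.3 mL/min
Patient B: SCr = 153 / 88.4 = 1.731 mg/dL
Patient B: CrCl = (140 − 22) × 84 / (72 × 1.731) × 0.85 = 9912.0 / 124.63 × 0.85 ≈ 67.6 mL/min
|58.3 − 67.6| = 9.3 mL/min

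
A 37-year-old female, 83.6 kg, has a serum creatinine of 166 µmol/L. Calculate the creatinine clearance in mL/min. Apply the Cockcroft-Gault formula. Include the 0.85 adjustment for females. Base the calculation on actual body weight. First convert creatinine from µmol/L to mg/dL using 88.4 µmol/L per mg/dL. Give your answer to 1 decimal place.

SCr = 166 / 88.4 = 1.878 mg/dL
CrCl = (140 − 37) × 83.6 / (72 × 1.878) × 0.85 = 8610.8 / 135.22 × 0.85 ≈ 54.1 mL/min

54.1 mL/min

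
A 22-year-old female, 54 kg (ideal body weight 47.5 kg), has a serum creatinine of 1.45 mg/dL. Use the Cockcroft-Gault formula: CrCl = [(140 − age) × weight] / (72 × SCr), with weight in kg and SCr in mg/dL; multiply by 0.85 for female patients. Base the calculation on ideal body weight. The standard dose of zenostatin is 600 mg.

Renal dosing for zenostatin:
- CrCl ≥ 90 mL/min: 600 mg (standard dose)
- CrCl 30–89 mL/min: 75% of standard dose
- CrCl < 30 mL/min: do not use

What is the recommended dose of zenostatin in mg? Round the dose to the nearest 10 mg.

450 mg

CrCl = (140 − 22) × 47.5 / (72 × 1.45) × 0.85 = 5605.0 / 104.40 × 0.85 ≈ 45.6 mL/min
CrCl ≈ 46 mL/min → bracket 30–89 mL/min.
75% of 600 mg = 450 mg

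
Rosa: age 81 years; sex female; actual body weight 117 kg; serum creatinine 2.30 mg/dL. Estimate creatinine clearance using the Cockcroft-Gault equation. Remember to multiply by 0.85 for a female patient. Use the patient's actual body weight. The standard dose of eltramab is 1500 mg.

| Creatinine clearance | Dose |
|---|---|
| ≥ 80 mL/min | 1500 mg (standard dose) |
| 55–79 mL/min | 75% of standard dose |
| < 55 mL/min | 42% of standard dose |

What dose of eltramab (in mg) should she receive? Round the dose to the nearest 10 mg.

CrCl = (140 − 81) × 117 / (72 × 2.3) × 0.85 = 6903.0 / 165.60 × 0.85 ≈ 35.4 mL/min
CrCl ≈ 35 mL/min → bracket < 55 mL/min.
42% of 1500 mg = 630 mg

630 mg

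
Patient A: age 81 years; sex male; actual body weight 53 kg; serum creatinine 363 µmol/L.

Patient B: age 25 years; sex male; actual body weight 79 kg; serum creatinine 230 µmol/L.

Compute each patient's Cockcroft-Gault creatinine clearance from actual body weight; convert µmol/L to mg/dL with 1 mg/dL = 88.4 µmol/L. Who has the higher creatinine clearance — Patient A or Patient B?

Patient B

Patient A: SCr = 363 / 88.4 = 4.106 mg/dL
Patient A: CrCl = (140 − 81) × 53 / (72 × 4.106) = 3127.0 / 295.63 ≈ 10.6 mL/min
Patient B: SCr = 230 / 88.4 = 2.602 mg/dL
Patient B: CrCl = (140 − 25) × 79 / (72 × 2.602) = 9085.0 / 187.34 ≈ 48.5 mL/min
10.6 vs 48.5 mL/min → Patient B is higher.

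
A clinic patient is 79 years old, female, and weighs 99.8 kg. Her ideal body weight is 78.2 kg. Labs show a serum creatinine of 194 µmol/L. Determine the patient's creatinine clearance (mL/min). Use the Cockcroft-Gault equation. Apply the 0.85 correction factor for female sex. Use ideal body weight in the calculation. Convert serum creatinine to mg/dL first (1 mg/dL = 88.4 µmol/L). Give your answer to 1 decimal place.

25.7 mL/min

SCr = 194 / 88.4 = 2.195 mg/dL
CrCl = (140 − 79) × 78.2 / (72 × 2.195) × 0.85 = 4770.2 / 158.04 × 0.85 ≈ 25.7 mL/min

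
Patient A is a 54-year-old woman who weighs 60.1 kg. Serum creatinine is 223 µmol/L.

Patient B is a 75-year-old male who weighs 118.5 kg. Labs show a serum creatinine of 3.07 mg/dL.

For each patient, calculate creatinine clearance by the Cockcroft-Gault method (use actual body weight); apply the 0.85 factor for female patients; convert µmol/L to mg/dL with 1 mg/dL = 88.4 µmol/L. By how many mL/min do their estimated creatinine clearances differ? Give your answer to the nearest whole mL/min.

11 mL/min

Patient A: SCr = 223 / 88.4 = 2.523 mg/dL
Patient A: CrCl = (140 − 54) × 60.1 / (72 × 2.523) × 0.85 = 5168.6 / 181.66 × 0.85 ≈ 24.2 mL/min
Patient B: CrCl = (140 − 75) × 118.5 / (72 × 3.07) = 7702.5 / 221.04 ≈ 34.8 mL/min
|24.2 − 34.8| = 10.6 mL/min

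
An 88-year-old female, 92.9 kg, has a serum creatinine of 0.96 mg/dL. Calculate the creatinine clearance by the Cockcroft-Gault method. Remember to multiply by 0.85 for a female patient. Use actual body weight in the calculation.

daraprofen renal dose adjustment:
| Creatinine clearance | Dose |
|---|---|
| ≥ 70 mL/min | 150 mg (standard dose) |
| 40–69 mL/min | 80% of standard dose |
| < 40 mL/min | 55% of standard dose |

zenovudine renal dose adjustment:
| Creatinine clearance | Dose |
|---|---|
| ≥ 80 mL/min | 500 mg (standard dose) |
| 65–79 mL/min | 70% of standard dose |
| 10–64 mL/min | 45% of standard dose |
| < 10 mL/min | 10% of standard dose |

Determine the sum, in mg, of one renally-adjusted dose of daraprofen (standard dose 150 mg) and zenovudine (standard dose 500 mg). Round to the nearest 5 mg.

CrCl = (140 − 88) × 92.9 / (72 × 0.96) × 0.85 = 4830.8 / 69.12 × 0.85 ≈ 59.4 mL/min
CrCl ≈ 59 mL/min.
daraprofen: 40–69 mL/min → 80% of 150 mg = 120 mg.
zenovudine: 10–64 mL/min → 45% of 500 mg = 225 mg.
Total = 120 + 225 = 345 mg.

345 mg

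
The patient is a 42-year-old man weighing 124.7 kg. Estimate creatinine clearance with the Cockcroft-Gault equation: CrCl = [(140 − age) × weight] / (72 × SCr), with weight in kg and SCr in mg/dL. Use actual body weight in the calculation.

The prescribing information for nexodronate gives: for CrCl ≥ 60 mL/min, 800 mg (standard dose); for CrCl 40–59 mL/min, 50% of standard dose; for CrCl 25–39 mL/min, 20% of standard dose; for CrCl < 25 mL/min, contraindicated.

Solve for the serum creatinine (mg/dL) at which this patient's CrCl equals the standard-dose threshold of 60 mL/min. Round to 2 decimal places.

Standard dose requires CrCl ≥ 60 mL/min.
Set (140 − 42) × 124.7 / (72 × SCr) = 60
SCr = (140 − 42) × 124.7 / (72 × 60) = 2.829 mg/dL

2.83 mg/dL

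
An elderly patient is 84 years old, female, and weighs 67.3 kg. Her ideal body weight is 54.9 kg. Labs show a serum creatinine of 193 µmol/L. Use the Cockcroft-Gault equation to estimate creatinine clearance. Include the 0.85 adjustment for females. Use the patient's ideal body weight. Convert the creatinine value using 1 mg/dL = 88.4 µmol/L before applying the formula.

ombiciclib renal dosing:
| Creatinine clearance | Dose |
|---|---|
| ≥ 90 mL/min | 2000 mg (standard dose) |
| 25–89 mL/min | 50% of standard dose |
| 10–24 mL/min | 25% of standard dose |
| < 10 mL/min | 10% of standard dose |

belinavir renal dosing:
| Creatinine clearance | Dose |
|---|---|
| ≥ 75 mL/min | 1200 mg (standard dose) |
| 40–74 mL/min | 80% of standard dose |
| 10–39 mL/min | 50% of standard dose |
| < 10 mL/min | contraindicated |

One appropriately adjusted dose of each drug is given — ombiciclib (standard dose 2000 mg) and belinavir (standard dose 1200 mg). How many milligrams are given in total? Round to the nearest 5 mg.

1100 mg

SCr = 193 / 88.4 = 2.183 mg/dL
CrCl = (140 − 84) × 54.9 / (72 × 2.183) × 0.85 = 3074.4 / 157.18 × 0.85 ≈ 16.6 mL/min
CrCl ≈ 17 mL/min.
ombiciclib: 10–24 mL/min → 25% of 2000 mg = 500 mg.
belinavir: 10–39 mL/min → 50% of 1200 mg = 600 mg.
Total = 500 + 600 = 1100 mg.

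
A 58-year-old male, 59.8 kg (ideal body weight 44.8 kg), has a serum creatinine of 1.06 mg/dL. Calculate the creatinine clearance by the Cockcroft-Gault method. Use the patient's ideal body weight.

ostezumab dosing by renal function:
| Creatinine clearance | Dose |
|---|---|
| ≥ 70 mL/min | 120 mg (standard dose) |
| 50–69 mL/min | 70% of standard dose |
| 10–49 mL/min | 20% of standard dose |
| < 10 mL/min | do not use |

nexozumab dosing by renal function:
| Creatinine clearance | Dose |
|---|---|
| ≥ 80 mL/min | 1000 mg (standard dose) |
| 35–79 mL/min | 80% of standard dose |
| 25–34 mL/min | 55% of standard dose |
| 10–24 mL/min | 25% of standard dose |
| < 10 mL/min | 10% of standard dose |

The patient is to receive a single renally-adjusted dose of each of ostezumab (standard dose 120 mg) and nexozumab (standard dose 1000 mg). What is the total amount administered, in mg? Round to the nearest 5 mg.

CrCl = (140 − 58) × 44.8 / (72 × 1.06) = 3673.6 / 76.32 ≈ 48.1 mL/min
CrCl ≈ 48 mL/min.
ostezumab: 10–49 mL/min → 20% of 120 mg = 24 mg.
nexozumab: 35–79 mL/min → 80% of 1000 mg = 800 mg.
Total = 24 + 800 = 824 mg.

825 mg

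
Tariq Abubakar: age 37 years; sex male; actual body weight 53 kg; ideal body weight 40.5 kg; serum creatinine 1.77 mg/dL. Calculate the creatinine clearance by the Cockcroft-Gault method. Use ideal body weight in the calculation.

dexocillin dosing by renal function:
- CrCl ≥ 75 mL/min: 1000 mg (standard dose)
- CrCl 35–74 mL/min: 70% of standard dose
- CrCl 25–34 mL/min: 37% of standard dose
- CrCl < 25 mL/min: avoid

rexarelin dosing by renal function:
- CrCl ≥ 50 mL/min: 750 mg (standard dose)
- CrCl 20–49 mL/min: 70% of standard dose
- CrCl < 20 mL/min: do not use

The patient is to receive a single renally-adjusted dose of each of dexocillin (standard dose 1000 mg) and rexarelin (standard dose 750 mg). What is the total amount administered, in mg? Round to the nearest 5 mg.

CrCl = (140 − 37) × 40.5 / (72 × 1.77) = 4171.5 / 127.44 ≈ 32.7 mL/min
CrCl ≈ 33 mL/min.
dexocillin: 25–34 mL/min → 37% of 1000 mg = 370 mg.
rexarelin: 20–49 mL/min → 70% of 750 mg = 525 mg.
Total = 370 + 525 = 895 mg.

895 mg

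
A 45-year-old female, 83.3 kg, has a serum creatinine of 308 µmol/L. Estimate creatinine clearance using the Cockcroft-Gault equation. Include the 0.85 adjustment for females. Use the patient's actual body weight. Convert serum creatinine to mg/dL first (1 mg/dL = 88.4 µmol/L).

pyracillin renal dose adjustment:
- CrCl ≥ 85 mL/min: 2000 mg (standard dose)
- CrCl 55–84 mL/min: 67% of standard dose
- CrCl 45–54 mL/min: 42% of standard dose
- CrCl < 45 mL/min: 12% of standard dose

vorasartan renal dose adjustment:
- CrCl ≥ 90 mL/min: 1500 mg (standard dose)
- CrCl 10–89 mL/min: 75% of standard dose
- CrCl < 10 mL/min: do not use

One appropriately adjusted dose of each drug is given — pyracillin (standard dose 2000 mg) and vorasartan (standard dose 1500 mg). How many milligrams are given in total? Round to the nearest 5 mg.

SCr = 308 / 88.4 = 3.484 mg/dL
CrCl = (140 − 45) × 83.3 / (72 × 3.484) × 0.85 = 7913.5 / 250.85 × 0.85 ≈ 26.8 mL/min
CrCl ≈ 27 mL/min.
pyracillin: < 45 mL/min → 12% of 2000 mg = 240 mg.
vorasartan: 10–89 mL/min → 75% of 1500 mg = 1125 mg.
Total = 240 + 1125 = 1365 mg.

1365 mg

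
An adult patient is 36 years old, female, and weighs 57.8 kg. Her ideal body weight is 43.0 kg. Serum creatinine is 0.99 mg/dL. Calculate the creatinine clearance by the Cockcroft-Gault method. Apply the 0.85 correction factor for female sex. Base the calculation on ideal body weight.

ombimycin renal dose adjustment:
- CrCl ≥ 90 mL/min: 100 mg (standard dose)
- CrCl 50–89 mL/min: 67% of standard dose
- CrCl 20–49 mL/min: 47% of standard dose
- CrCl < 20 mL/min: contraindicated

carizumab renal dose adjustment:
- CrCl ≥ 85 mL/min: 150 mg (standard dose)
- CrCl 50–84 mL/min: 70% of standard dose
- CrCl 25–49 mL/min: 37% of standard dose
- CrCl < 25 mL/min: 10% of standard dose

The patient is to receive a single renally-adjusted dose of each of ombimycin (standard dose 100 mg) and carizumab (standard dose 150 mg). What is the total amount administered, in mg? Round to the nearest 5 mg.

CrCl = (140 − 36) × 43 / (72 × 0.99) × 0.85 = 4472.0 / 71.28 × 0.85 ≈ 53.3 mL/min
CrCl ≈ 53 mL/min.
ombimycin: 50–89 mL/min → 67% of 100 mg = 67 mg.
carizumab: 50–84 mL/min → 70% of 150 mg = 105 mg.
Total = 67 + 105 = 172 mg.

170 mg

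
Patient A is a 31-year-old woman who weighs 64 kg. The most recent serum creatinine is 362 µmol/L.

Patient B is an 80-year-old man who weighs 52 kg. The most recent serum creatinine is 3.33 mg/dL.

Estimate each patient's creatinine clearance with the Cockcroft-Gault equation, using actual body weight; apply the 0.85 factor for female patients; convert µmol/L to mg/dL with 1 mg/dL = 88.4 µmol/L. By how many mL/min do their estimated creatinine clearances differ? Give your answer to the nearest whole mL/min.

7 mL/min

Patient A: SCr = 362 / 88.4 = 4.095 mg/dL
Patient A: CrCl = (140 − 31) × 64 / (72 × 4.095) × 0.85 = 6976.0 / 294.84 × 0.85 ≈ 20.1 mL/min
Patient B: CrCl = (140 − 80) × 52 / (72 × 3.33) = 3120.0 / 239.76 ≈ 13.0 mL/min
|20.1 − 13.0| = 7.1 mL/min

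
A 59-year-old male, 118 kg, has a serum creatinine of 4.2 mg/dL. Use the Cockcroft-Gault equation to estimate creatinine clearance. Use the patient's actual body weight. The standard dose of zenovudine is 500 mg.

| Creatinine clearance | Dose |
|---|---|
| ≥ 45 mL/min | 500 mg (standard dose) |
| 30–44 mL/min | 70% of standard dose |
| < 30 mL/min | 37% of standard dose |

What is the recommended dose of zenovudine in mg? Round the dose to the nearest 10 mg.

350 mg

CrCl = (140 − 59) × 118 / (72 × 4.2) = 9558.0 / 302.40 ≈ 31.6 mL/min
CrCl ≈ 32 mL/min → bracket 30–44 mL/min.
70% of 500 mg = 350 mg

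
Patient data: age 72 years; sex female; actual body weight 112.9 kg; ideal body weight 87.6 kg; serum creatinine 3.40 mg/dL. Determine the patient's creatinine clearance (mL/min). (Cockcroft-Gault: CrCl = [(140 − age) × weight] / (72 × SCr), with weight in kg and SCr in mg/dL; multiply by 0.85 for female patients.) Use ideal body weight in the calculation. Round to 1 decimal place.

CrCl = (140 − 72) × 87.6 / (72 × 3.4) × 0.85 = 5956.8 / 244.80 × 0.85 ≈ 20.7 mL/min

20.7 mL/min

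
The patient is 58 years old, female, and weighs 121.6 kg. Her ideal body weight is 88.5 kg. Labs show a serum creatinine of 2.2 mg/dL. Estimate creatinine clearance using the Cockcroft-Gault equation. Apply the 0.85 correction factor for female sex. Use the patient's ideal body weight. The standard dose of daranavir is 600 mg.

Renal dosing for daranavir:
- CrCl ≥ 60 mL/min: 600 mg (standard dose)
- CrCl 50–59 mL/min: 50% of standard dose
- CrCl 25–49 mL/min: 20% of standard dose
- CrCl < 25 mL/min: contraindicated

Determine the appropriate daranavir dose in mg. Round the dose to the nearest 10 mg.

120 mg

CrCl = (140 − 58) × 88.5 / (72 × 2.2) × 0.85 = 7257.0 / 158.40 × 0.85 ≈ 38.9 mL/min
CrCl ≈ 39 mL/min → bracket 25–49 mL/min.
20% of 600 mg = 120 mg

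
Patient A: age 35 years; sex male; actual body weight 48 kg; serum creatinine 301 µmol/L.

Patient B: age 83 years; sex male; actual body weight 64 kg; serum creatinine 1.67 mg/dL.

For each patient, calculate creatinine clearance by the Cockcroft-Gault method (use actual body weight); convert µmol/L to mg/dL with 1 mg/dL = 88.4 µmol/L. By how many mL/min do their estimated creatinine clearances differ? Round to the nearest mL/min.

10 mL/min

Patient A: SCr = 301 / 88.4 = 3.405 mg/dL
Patient A: CrCl = (140 − 35) × 48 / (72 × 3.405) = 5040.0 / 245.16 ≈ 20.6 mL/min
Patient B: CrCl = (140 − 83) × 64 / (72 × 1.67) = 3648.0 / 120.24 ≈ 30.3 mL/min
|20.6 − 30.3| = 9.7 mL/min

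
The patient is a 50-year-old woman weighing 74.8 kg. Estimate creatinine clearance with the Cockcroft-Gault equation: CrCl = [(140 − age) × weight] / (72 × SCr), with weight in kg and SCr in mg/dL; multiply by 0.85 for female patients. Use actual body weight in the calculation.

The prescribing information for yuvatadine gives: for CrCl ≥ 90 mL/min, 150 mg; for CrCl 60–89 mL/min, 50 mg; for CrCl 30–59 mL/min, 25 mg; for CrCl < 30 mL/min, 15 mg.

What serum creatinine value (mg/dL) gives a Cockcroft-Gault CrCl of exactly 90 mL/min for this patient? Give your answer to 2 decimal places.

Standard dose requires CrCl ≥ 90 mL/min.
Set (140 − 50) × 74.8 × 0.85 / (72 × SCr) = 90
SCr = (140 − 50) × 74.8 × 0.85 / (72 × 90) = 0.883 mg/dL

0.88 mg/dL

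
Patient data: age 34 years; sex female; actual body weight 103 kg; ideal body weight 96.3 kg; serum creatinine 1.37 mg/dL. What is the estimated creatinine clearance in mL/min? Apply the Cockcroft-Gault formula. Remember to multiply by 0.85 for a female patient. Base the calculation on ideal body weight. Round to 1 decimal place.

CrCl = (140 − 34) × 96.3 / (72 × 1.37) × 0.85 = 10207.8 / 98.64 × 0.85 ≈ 88.0 mL/min

88.0 mL/min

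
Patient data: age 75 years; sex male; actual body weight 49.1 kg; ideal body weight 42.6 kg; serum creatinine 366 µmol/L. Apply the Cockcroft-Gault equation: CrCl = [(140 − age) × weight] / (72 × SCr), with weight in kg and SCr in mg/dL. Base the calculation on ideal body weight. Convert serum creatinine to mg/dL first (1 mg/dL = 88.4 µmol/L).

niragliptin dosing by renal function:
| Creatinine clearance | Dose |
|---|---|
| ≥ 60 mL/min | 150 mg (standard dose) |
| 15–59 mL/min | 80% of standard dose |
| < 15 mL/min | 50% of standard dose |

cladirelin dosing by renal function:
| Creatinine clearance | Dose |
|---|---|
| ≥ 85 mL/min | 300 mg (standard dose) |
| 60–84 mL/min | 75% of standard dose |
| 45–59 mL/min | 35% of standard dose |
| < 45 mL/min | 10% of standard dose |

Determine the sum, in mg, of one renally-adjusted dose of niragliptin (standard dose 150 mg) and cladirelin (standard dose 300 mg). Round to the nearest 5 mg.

SCr = 366 / 88.4 = 4.14 mg/dL
CrCl = (140 − 75) × 42.6 / (72 × 4.14) = 2769.0 / 298.08 ≈ 9.3 mL/min
CrCl ≈ 9 mL/min.
niragliptin: < 15 mL/min → 50% of 150 mg = 75 mg.
cladirelin: < 45 mL/min → 10% of 300 mg = 30 mg.
Total = 75 + 30 = 105 mg.

105 mg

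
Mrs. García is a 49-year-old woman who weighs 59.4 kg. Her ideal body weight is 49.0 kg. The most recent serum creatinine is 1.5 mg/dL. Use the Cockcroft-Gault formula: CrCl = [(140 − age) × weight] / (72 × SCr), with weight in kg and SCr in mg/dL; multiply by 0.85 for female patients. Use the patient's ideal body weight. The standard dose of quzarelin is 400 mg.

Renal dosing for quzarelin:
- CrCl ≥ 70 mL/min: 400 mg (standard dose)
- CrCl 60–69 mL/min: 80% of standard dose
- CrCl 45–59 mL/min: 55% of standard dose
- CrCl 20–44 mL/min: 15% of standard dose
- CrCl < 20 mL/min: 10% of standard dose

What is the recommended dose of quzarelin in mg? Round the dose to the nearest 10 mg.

CrCl = (140 − 49) × 49 / (72 × 1.5) × 0.85 = 4459.0 / 108.00 × 0.85 ≈ 35.1 mL/min
CrCl ≈ 35 mL/min → bracket 20–44 mL/min.
15% of 400 mg = 60 mg

60 mg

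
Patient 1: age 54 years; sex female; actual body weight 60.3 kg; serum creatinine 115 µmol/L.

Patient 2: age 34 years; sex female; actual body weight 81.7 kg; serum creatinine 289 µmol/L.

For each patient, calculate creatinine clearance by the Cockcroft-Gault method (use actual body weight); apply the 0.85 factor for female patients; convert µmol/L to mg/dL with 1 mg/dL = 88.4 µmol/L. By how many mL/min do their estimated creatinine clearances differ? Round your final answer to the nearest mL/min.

16 mL/min

Patient 1: SCr = 115 / 88.4 = 1.301 mg/dL
Patient 1: CrCl = (140 − 54) × 60.3 / (72 × 1.301) × 0.85 = 5185.8 / 93.67 × 0.85 ≈ 47.1 mL/min
Patient 2: SCr = 289 / 88.4 = 3.269 mg/dL
Patient 2: CrCl = (140 − 34) × 81.7 / (72 × 3.269) × 0.85 = 8660.2 / 235.37 × 0.85 ≈ 31.3 mL/min
|47.1 − 31.3| = 15.8 mL/min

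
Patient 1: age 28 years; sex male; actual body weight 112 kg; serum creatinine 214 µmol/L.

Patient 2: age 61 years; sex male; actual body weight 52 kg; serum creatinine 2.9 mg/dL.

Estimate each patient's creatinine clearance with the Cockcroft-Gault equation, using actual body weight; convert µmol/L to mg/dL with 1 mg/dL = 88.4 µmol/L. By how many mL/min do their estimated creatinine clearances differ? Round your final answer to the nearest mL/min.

52 mL/min

Patient 1: SCr = 214 / 88.4 = 2.421 mg/dL
Patient 1: CrCl = (140 − 28) × 112 / (72 × 2.421) = 12544.0 / 174.31 ≈ 72.0 mL/min
Patient 2: CrCl = (140 − 61) × 52 / (72 × 2.9) = 4108.0 / 208.80 ≈ 19.7 mL/min
|72.0 − 19.7| = 52.3 mL/min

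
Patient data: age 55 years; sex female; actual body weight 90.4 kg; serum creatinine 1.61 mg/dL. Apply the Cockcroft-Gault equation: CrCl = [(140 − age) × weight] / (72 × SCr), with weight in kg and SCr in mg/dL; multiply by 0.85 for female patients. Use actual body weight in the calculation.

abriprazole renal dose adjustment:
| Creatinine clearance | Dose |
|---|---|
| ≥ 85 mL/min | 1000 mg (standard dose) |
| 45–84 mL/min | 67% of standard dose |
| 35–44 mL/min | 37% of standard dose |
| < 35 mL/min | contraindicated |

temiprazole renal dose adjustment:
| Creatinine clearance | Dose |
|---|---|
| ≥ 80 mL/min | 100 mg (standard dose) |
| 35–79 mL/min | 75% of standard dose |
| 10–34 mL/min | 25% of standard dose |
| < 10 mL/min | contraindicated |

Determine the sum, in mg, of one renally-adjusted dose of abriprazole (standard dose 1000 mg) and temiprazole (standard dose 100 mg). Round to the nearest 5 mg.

745 mg

CrCl = (140 − 55) × 90.4 / (72 × 1.61) × 0.85 = 7684.0 / 115.92 × 0.85 ≈ 56.3 mL/min
CrCl ≈ 56 mL/min.
abriprazole: 45–84 mL/min → 67% of 1000 mg = 670 mg.
temiprazole: 35–79 mL/min → 75% of 100 mg = 75 mg.
Total = 670 + 75 = 745 mg.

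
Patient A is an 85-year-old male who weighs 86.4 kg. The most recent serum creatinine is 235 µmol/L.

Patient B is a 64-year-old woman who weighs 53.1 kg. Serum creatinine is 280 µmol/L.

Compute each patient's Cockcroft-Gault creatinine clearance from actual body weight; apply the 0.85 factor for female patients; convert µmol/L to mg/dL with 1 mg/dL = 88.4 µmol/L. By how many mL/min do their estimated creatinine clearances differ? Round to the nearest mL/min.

Patient A: SCr = 235 / 88.4 = 2.658 mg/dL
Patient A: CrCl = (140 − 85) × 86.4 / (72 × 2.658) = 4752.0 / 191.38 ≈ 24.8 mL/min
Patient B: SCr = 280 / 88.4 = 3.167 mg/dL
Patient B: CrCl = (140 − 64) × 53.1 / (72 × 3.167) × 0.85 = 4035.6 / 228.02 × 0.85 ≈ 15.0 mL/min
|24.8 − 15.0| = 9.8 mL/min

10 mL/min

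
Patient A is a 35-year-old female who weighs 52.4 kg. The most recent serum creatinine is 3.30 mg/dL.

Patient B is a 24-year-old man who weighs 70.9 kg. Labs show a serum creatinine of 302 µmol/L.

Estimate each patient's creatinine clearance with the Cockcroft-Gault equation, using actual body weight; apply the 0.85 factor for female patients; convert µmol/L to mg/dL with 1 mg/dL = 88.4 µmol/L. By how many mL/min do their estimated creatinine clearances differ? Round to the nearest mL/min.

Patient A: CrCl = (140 − 35) × 52.4 / (72 × 3.3) × 0.85 = 5502.0 / 237.60 × 0.85 ≈ 19.7 mL/min
Patient B: SCr = 302 / 88.4 = 3.416 mg/dL
Patient B: CrCl = (140 − 24) × 70.9 / (72 × 3.416) = 8224.4 / 245.95 ≈ 33.4 mL/min
|19.7 − 33.4| = 13.7 mL/min

14 mL/min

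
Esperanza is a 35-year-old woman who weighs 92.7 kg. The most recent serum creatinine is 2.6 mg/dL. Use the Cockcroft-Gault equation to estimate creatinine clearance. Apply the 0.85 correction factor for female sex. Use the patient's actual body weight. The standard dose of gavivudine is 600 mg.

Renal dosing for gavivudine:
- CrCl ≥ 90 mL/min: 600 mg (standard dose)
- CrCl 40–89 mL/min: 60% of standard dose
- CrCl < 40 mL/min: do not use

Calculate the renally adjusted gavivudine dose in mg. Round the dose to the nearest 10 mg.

CrCl = (140 − 35) × 92.7 / (72 × 2.6) × 0.85 = 9733.5 / 187.20 × 0.85 ≈ 44.2 mL/min
CrCl ≈ 44 mL/min → bracket 40–89 mL/min.
60% of 600 mg = 360 mg

360 mg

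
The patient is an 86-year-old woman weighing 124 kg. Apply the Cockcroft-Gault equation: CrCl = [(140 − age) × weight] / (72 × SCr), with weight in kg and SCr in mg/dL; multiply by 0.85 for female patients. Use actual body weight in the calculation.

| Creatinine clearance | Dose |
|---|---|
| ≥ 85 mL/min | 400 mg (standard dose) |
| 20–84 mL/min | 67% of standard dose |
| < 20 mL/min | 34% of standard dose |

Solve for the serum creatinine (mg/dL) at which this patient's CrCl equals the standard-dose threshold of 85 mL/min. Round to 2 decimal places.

0.93 mg/dL

Standard dose requires CrCl ≥ 85 mL/min.
Set (140 − 86) × 124 × 0.85 / (72 × SCr) = 85
SCr = (140 − 86) × 124 × 0.85 / (72 × 85) = 0.930 mg/dL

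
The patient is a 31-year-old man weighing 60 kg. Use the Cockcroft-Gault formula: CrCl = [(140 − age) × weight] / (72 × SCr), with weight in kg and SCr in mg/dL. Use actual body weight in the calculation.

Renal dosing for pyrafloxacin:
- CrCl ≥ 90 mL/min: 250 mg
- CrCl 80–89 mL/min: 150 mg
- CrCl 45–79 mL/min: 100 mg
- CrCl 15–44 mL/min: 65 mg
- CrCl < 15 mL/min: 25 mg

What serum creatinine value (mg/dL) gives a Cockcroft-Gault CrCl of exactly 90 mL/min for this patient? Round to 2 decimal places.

Standard dose requires CrCl ≥ 90 mL/min.
Set (140 − 31) × 60 / (72 × SCr) = 90
SCr = (140 − 31) × 60 / (72 × 90) = 1.009 mg/dL

1.01 mg/dL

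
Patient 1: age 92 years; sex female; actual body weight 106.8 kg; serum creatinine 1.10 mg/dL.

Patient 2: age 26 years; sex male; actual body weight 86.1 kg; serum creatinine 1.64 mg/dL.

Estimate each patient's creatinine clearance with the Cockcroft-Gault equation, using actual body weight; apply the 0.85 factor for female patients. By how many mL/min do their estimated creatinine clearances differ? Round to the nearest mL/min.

Patient 1: CrCl = (140 − 92) × 106.8 / (72 × 1.1) × 0.85 = 5126.4 / 79.20 × 0.85 ≈ 55.0 mL/min
Patient 2: CrCl = (140 − 26) × 86.1 / (72 × 1.64) = 9815.4 / 118.08 ≈ 83.1 mL/min
|55.0 − 83.1| = 28.1 mL/min

28 mL/min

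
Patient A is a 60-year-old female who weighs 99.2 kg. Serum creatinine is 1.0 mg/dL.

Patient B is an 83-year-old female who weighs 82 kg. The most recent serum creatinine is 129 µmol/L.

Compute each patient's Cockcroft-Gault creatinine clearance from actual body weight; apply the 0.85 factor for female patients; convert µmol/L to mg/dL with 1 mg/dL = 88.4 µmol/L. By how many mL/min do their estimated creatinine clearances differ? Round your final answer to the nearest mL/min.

56 mL/min

Patient A: CrCl = (140 − 60) × 99.2 / (72 × 1) × 0.85 = 7936.0 / 72.00 × 0.85 ≈ 93.7 mL/min
Patient B: SCr = 129 / 88.4 = 1.459 mg/dL
Patient B: CrCl = (140 − 83) × 82 / (72 × 1.459) × 0.85 = 4674.0 / 105.05 × 0.85 ≈ 37.8 mL/min
|93.7 − 37.8| = 55.9 mL/min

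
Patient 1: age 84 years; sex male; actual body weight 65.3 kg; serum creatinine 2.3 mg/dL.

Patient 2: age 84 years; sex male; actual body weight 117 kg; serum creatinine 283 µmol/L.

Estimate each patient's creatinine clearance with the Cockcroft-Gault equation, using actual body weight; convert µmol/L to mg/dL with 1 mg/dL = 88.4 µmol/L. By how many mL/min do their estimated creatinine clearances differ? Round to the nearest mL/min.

6 mL/min

Patient 1: CrCl = (140 − 84) × 65.3 / (72 × 2.3) = 3656.8 / 165.60 ≈ 22.1 mL/min
Patient 2: SCr = 283 / 88.4 = 3.201 mg/dL
Patient 2: CrCl = (140 − 84) × 117 / (72 × 3.201) = 6552.0 / 230.47 ≈ 28.4 mL/min
|22.1 − 28.4| = 6.3 mL/min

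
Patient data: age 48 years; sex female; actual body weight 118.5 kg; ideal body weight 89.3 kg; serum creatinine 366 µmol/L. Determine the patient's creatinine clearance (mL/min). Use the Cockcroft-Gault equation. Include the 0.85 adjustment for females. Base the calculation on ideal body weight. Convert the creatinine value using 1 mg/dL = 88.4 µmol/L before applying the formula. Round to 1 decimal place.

23.4 mL/min

SCr = 366 / 88.4 = 4.14 mg/dL
CrCl = (140 − 48) × 89.3 / (72 × 4.14) × 0.85 = 8215.6 / 298.08 × 0.85 ≈ 23.4 mL/min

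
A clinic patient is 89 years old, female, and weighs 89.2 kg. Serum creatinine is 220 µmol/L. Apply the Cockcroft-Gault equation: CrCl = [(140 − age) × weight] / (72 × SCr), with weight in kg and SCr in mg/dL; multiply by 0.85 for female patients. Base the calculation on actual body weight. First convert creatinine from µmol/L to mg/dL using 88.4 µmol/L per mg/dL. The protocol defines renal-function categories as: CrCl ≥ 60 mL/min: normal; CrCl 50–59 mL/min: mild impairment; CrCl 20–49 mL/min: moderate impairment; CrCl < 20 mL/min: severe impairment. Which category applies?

SCr = 220 / 88.4 = 2.489 mg/dL
CrCl = (140 − 89) × 89.2 / (72 × 2.489) × 0.85 = 4549.2 / 179.21 × 0.85 ≈ 21.6 mL/min
22 mL/min falls in the 'moderate impairment' range.

moderate impairment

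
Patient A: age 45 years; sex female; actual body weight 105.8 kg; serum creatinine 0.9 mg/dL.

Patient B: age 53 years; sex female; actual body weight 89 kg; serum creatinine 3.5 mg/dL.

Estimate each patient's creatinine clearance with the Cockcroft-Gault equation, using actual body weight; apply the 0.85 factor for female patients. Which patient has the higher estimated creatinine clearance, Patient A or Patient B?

Patient A: CrCl = (140 − 45) × 105.8 / (72 × 0.9) × 0.85 = 10051.0 / 64.80 × 0.85 ≈ 131.8 mL/min
Patient B: CrCl = (140 − 53) × 89 / (72 × 3.5) × 0.85 = 7743.0 / 252.00 × 0.85 ≈ 26.1 mL/min
131.8 vs 26.1 mL/min → Patient A is higher.

Patient A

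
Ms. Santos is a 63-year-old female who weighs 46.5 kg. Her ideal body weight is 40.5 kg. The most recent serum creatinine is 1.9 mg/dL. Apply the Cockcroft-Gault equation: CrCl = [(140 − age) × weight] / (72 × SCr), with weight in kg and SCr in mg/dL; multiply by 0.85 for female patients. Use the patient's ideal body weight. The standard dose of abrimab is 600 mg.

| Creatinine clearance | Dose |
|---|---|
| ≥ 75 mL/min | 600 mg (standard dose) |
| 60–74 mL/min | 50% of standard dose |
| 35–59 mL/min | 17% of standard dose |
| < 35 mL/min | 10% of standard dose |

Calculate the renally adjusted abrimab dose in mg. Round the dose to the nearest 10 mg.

60 mg

CrCl = (140 − 63) × 40.5 / (72 × 1.9) × 0.85 = 3118.5 / 136.80 × 0.85 ≈ 19.4 mL/min
CrCl ≈ 19 mL/min → bracket < 35 mL/min.
10% of 600 mg = 60 mg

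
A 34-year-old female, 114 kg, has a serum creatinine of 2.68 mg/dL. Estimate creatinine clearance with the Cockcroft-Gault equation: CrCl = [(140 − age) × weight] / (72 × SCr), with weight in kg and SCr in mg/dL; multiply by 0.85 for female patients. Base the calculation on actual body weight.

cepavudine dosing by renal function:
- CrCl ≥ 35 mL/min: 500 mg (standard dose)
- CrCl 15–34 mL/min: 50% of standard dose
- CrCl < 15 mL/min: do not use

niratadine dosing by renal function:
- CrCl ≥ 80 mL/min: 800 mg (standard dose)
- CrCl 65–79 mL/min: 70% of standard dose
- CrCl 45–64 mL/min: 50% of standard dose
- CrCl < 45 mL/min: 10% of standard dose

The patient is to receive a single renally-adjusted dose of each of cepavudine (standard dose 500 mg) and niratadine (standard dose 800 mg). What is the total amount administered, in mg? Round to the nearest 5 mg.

900 mg

CrCl = (140 − 34) × 114 / (72 × 2.68) × 0.85 = 12084.0 / 192.96 × 0.85 ≈ 53.2 mL/min
CrCl ≈ 53 mL/min.
cepavudine: ≥ 35 mL/min → 100% of 500 mg = 500 mg.
niratadine: 45–64 mL/min → 50% of 800 mg = 400 mg.
Total = 500 + 400 = 900 mg.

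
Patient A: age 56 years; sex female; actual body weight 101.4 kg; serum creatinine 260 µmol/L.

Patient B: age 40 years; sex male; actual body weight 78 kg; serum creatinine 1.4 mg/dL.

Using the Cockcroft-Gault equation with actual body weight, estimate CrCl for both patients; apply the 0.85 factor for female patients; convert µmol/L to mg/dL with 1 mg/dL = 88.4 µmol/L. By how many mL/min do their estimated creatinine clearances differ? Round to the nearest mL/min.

43 mL/min

Patient A: SCr = 260 / 88.4 = 2.941 mg/dL
Patient A: CrCl = (140 − 56) × 101.4 / (72 × 2.941) × 0.85 = 8517.6 / 211.75 × 0.85 ≈ 34.2 mL/min
Patient B: CrCl = (140 − 40) × 78 / (72 × 1.4) = 7800.0 / 100.80 ≈ 77.4 mL/min
|34.2 − 77.4| = 43.2 mL/min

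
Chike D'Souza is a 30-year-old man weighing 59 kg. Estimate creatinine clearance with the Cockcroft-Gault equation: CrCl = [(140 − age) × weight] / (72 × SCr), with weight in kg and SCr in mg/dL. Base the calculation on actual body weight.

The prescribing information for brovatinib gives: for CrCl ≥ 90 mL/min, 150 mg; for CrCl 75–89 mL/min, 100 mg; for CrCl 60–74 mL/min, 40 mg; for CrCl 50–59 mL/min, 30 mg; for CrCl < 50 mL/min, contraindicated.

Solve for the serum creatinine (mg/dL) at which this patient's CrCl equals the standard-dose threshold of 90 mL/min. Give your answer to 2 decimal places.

Standard dose requires CrCl ≥ 90 mL/min.
Set (140 − 30) × 59 / (72 × SCr) = 90
SCr = (140 − 30) × 59 / (72 × 90) = 1.002 mg/dL

1.00 mg/dL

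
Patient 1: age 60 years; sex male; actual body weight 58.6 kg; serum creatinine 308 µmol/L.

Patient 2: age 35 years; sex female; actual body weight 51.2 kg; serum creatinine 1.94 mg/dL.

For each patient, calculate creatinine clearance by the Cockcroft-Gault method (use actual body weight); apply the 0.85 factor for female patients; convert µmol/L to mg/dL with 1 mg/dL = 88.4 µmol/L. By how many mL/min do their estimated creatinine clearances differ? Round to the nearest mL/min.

Patient 1: SCr = 308 / 88.4 = 3.484 mg/dL
Patient 1: CrCl = (140 − 60) × 58.6 / (72 × 3.484) = 4688.0 / 250.85 ≈ 18.7 mL/min
Patient 2: CrCl = (140 − 35) × 51.2 / (72 × 1.94) × 0.85 = 5376.0 / 139.68 × 0.85 ≈ 32.7 mL/min
|18.7 − 32.7| = 14.0 mL/min

14 mL/min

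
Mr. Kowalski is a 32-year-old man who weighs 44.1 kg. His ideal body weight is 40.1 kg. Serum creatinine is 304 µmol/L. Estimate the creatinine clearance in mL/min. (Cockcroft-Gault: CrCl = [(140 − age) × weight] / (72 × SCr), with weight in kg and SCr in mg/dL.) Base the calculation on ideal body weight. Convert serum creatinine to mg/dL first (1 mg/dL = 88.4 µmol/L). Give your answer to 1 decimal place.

17.5 mL/min

SCr = 304 / 88.4 = 3.439 mg/dL
CrCl = (140 − 32) × 40.1 / (72 × 3.439) = 4330.8 / 247.61 ≈ 17.5 mL/min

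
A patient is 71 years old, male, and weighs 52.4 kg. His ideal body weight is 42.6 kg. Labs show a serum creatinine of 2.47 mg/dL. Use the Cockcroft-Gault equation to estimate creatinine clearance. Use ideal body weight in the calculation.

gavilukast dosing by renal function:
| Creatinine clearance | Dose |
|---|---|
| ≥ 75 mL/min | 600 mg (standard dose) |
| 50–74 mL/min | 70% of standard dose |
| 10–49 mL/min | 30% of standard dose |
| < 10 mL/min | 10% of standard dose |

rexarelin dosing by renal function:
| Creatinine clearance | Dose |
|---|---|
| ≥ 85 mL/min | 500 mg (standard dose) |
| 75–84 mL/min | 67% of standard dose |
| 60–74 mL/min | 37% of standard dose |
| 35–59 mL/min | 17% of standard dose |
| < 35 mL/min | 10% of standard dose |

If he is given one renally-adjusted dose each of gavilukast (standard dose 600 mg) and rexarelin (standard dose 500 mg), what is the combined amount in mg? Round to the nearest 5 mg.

CrCl = (140 − 71) × 42.6 / (72 × 2.47) = 2939.4 / 177.84 ≈ 16.5 mL/min
CrCl ≈ 17 mL/min.
gavilukast: 10–49 mL/min → 30% of 600 mg = 180 mg.
rexarelin: < 35 mL/min → 10% of 500 mg = 50 mg.
Total = 180 + 50 = 230 mg.

230 mg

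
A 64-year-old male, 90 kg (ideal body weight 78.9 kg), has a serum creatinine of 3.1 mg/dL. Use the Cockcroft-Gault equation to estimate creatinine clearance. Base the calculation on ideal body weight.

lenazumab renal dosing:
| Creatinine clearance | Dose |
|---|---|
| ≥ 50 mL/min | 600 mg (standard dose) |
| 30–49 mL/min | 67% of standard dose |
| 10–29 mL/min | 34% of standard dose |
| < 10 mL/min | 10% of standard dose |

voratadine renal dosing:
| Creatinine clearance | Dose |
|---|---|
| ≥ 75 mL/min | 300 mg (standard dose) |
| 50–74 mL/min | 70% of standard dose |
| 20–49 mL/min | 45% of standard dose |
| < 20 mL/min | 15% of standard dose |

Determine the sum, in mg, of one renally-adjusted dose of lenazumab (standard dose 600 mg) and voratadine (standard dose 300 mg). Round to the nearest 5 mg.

CrCl = (140 − 64) × 78.9 / (72 × 3.1) = 5996.4 / 223.20 ≈ 26.9 mL/min
CrCl ≈ 27 mL/min.
lenazumab: 10–29 mL/min → 34% of 600 mg = 204 mg.
voratadine: 20–49 mL/min → 45% of 300 mg = 135 mg.
Total = 204 + 135 = 339 mg.

340 mg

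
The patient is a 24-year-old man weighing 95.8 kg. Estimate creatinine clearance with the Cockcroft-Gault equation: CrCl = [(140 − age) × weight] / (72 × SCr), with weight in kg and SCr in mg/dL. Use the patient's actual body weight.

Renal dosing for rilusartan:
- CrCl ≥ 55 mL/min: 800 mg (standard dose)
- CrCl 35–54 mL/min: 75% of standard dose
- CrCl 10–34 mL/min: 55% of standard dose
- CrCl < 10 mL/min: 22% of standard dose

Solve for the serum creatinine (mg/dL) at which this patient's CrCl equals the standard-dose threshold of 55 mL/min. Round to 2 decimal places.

2.81 mg/dL

Standard dose requires CrCl ≥ 55 mL/min.
Set (140 − 24) × 95.8 / (72 × SCr) = 55
SCr = (140 − 24) × 95.8 / (72 × 55) = 2.806 mg/dL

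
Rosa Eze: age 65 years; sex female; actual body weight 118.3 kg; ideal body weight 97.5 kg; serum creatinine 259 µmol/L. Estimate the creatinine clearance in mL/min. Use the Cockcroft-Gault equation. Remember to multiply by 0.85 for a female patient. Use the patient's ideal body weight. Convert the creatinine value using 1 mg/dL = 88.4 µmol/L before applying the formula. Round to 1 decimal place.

29.5 mL/min

SCr = 259 / 88.4 = 2.93 mg/dL
CrCl = (140 − 65) × 97.5 / (72 × 2.93) × 0.85 = 7312.5 / 210.96 × 0.85 ≈ 29.5 mL/min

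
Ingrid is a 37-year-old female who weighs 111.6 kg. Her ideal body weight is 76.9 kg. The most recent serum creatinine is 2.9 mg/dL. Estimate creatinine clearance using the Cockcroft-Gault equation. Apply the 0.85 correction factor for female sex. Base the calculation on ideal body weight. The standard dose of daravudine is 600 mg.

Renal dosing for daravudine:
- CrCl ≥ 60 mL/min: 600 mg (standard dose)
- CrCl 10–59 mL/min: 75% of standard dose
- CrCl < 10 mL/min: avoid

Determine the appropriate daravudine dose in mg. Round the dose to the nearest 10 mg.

450 mg

CrCl = (140 − 37) × 76.9 / (72 × 2.9) × 0.85 = 7920.7 / 208.80 × 0.85 ≈ 32.2 mL/min
CrCl ≈ 32 mL/min → bracket 10–59 mL/min.
75% of 600 mg = 450 mg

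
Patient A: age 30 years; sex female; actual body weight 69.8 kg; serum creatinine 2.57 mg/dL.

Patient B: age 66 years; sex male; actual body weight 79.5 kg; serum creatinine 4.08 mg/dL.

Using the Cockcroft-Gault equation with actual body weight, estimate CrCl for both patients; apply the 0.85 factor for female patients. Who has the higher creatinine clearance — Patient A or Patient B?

Patient A

Patient A: CrCl = (140 − 30) × 69.8 / (72 × 2.57) × 0.85 = 7678.0 / 185.04 × 0.85 ≈ 35.3 mL/min
Patient B: CrCl = (140 − 66) × 79.5 / (72 × 4.08) = 5883.0 / 293.76 ≈ 20.0 mL/min
35.3 vs 20.0 mL/min → Patient A is higher.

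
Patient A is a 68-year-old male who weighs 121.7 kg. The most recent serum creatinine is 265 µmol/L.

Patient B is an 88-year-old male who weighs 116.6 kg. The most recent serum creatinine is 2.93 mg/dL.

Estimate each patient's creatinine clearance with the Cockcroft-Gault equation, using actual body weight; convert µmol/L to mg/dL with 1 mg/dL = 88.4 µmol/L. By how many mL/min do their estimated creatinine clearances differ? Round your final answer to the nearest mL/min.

Patient A: SCr = 265 / 88.4 = 2.998 mg/dL
Patient A: CrCl = (140 − 68) × 121.7 / (72 × 2.998) = 8762.4 / 215.86 ≈ 40.6 mL/min
Patient B: CrCl = (140 − 88) × 116.6 / (72 × 2.93) = 6063.2 / 210.96 ≈ 28.7 mL/min
|40.6 − 28.7| = 11.9 mL/min

12 mL/min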